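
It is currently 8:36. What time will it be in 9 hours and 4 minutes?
Starting time: 8:36
Adding 4 minutes to 36 minutes: 36 + 4 = 40 minutes
Adding 9 hours: 8 + 9 = 17 - 12 = 5
Final time: 5:40

Final answer: 5:40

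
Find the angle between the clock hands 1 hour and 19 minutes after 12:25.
First find the time 1 hour and 19 minutes after 12:25.
Total minutes: 12 x 60 + 25 + 1 x 60 + 19 = 824.
824 mod 720 = 104 minutes = 1:44.
Now compute the angle at 1:44:
Hour hand: 1 x 30 + 44 x 0.5 = 52 degrees
Minute hand: 44 x 6 = 264 degrees
Difference: |52 - 264| = 212 degrees
Smaller angle: 360 - 212 = 148 degrees

Final answer: 148 degrees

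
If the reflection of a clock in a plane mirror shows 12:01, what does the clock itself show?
Reflection across the vertical (12-6) axis maps a hand at angle A degrees to (360 - A) degrees, which sends a reading of T minutes past 12:00 to (720 - T) minutes past 12:00.
Mirror reads 12:01 = 1 minutes past 12:00.
Actual time: (720 - 1) mod 720 = 719 minutes = 11:59.

Final answer: 11:59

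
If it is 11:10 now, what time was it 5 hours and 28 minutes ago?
Starting time: 11:10 = 670 total minutes past 12:00
Subtracting: 5 hours and 28 minutes = 328 minutes
670 - 328 = 342 minutes
= 5 hours and 42 minutes past 12:00 = 5:42

Final answer: 5:42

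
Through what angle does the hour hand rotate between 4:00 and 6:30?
The hour hand moves 0.5 degrees per minute.
Time elapsed: 6:30 - 4:00 = 150 minutes
Angular displacement: 150 x 0.5 = 75 degrees

Final answer: 75 degrees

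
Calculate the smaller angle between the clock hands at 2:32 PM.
Hour hand position: 2 x 30 + 32 x 0.5 = 76 degrees
Minute hand position: 32 x 6 = 192 degrees
Difference: |76 - 192| = 116 degrees
The angle between the hands is 116 degrees

Final answer: 116 degrees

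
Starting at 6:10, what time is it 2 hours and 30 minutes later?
Starting time: 6:10
Adding 30 minutes to 10 minutes: 10 + 30 = 40 minutes
Adding 2 hours: 6 + 2 = 8
Final time: 8:40

Final answer: 8:40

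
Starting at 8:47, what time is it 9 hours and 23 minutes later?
Starting time: 8:47
Adding 23 minutes to 47 minutes: 47 + 23 = 70 minutes = 1 hour and 10 minutes
Adding 9 hours: 8 + 9 + 1 (carry) = 18 - 12 = 6
Final time: 6:10

Final answer: 6:10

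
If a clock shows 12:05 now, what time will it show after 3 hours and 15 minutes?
Starting time: 12:05
Adding 15 minutes to 5 minutes: 5 + 15 = 20 minutes
Adding 3 hours: 12 + 3 = 15 - 12 = 3
Final time: 3:20

Final answer: 3:20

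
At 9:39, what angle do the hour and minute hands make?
Hour hand position: 9 x 30 + 39 x 0.5 = 289.5 degrees
Minute hand position: 39 x 6 = 234 degrees
Difference: |289.5 - 234| = 55.5 degrees
The angle between the hands is 55.5 degrees

Final answer: 55.5 degrees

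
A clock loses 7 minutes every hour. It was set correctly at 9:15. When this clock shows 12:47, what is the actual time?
For every 60 true minutes, the faulty clock advances 53 minutes, so 1 faulty-clock minute corresponds to 60/53 true minutes.
From 9:15 to 12:47 on the faulty dial is 212 minutes.
True elapsed: 212 x 60/53 = 240 minutes = 4 hours.
True time: 9:15 + 4 hours = 1:15.

Final answer: 1:15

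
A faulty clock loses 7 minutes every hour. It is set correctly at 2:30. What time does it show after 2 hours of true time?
For every 60 true minutes, the faulty clock advances 60 - 7 = 53 minutes.
True elapsed: 2 hours = 120 minutes.
Faulty clock advances: 120 x 53/60 = 106 minutes (drift: 14 minutes behind).
Shown time: 2:30 + 106 minutes = 4:16.

Final answer: 4:16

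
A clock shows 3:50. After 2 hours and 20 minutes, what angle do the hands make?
First find the time 2 hours and 20 minutes after 3:50.
Total minutes: 3 x 60 + 50 + 2 x 60 + 20 = 370.
370 mod 720 = 370 minutes = 6:10.
Now compute the angle at 6:10:
Hour hand: 6 x 30 + 10 x 0.5 = 185 degrees
Minute hand: 10 x 6 = 60 degrees
Difference: |185 - 60| = 125 degrees
The angle is 125 degrees

Final answer: 125 degrees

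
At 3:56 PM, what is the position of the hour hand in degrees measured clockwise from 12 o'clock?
The hour hand moves 30 degrees per hour and 0.5 degrees per minute.
At 3:56: (3) x 30 + 56 x 0.5 = 90 + 28 = 118 degrees

Final answer: 118 degrees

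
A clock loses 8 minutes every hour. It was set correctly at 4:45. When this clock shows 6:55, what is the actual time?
For every 60 true minutes, the faulty clock advances 52 minutes, so 1 faulty-clock minute corresponds to 60/52 true minutes.
From 4:45 to 6:55 on the faulty dial is 130 minutes.
True elapsed: 130 x 60/52 = 150 minutes = 2 hours and 30 minutes.
True time: 4:45 + 2 hours and 30 minutes = 7:15.

Final answer: 7:15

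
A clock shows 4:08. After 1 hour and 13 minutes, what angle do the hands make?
First find the time 1 hour and 13 minutes after 4:08.
Total minutes: 4 x 60 + 8 + 1 x 60 + 13 = 321.
321 mod 720 = 321 minutes = 5:21.
Now compute the angle at 5:21:
Hour hand: 5 x 30 + 21 x 0.5 = 160.5 degrees
Minute hand: 21 x 6 = 126 degrees
Difference: |160.5 - 126| = 34.5 degrees
The angle is 34.5 degrees

Final answer: 34.5 degrees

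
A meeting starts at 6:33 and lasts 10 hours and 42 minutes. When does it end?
Starting time: 6:33
Adding 42 minutes to 33 minutes: 33 + 42 = 75 minutes = 1 hour and 15 minutes
Adding 10 hours: 6 + 10 + 1 (carry) = 17 - 12 = 5
Final time: 5:15

Final answer: 5:15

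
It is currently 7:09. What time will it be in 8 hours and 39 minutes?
Starting time: 7:09
Adding 39 minutes to 9 minutes: 9 + 39 = 48 minutes
Adding 8 hours: 7 + 8 = 15 - 12 = 3
Final time: 3:48

Final answer: 3:48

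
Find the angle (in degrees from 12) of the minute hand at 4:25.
The minute hand moves 6 degrees per minute.
At 4:25: 25 x 6 = 150 degrees

Final answer: 150 degrees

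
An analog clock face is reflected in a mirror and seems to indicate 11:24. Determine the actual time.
Reflection across the vertical (12-6) axis maps a hand at angle A degrees to (360 - A) degrees, which sends a reading of T minutes past 12:00 to (720 - T) minutes past 12:00.
Mirror reads 11:24 = 684 minutes past 12:00.
Actual time: (720 - 684) mod 720 = 36 minutes = 12:36.

Final answer: 12:36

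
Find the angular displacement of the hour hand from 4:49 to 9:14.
The hour hand moves 0.5 degrees per minute.
Time elapsed: 9:14 - 4:49 = 265 minutes
Angular displacement: 265 x 0.5 = 132.5 degrees

Final answer: 132.5 degrees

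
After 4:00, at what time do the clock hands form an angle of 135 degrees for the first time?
At t minutes past 4:00, the hour hand is at 30 x 4 + 0.5t degrees and the minute hand is at 6t degrees.
The smaller angle between them is 135 degrees when |30H - 5.5t| = 135 or |30H - 5.5t| = 225.
With H = 4, solve 30 x 4 - 5.5t = +/- target for each target:
  t = (30 x 4 - 135) / 5.5 = -2.73 (outside (0, 60))
  t = (30 x 4 + 135) / 5.5 = 46.36
  t = (30 x 4 - 225) / 5.5 = -19.09 (outside (0, 60))
  t = (30 x 4 + 225) / 5.5 = 62.73 (outside (0, 60))
Valid solutions in (0, 60): {46.36} minutes.
The first occurrence is t = 46.36 minutes.
The hands form a 135-degree angle at 46.36 minutes past 4:00.

Final answer: 46.36 minutes past 4:00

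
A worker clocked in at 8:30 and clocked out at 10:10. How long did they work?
From 8:30 to 10:10:
(10 x 60 + 10) - (8 x 60 + 30) = 610 - 510 = 100 minutes
= 1 hour and 40 minutes

Final answer: 1 hour and 40 minutes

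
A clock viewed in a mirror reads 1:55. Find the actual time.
Reflection across the vertical (12-6) axis maps a hand at angle A degrees to (360 - A) degrees, which sends a reading of T minutes past 12:00 to (720 - T) minutes past 12:00.
Mirror reads 1:55 = 115 minutes past 12:00.
Actual time: (720 - 115) mod 720 = 605 minutes = 10:05.

Final answer: 10:05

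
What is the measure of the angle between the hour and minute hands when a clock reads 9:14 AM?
Hour hand position: 9 x 30 + 14 x 0.5 = 277 degrees
Minute hand position: 14 x 6 = 84 degrees
Difference: |277 - 84| = 193 degrees
Since 193 > 180, the smaller angle is 360 - 193 = 167 degrees

Final answer: 167 degrees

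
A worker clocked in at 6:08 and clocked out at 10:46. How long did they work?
From 6:08 to 10:46:
(10 x 60 + 46) - (6 x 60 + 8) = 646 - 368 = 278 minutes
= 4 hours and 38 minutes

Final answer: 4 hours and 38 minutes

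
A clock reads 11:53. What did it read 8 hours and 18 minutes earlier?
Starting time: 11:53 = 713 total minutes past 12:00
Subtracting: 8 hours and 18 minutes = 498 minutes
713 - 498 = 215 minutes
= 3 hours and 35 minutes past 12:00 = 3:35

Final answer: 3:35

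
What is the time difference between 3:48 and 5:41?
From 3:48 to 5:41:
(5 x 60 + 41) - (3 x 60 + 48) = 341 - 228 = 113 minutes
= 1 hour and 53 minutes

Final answer: 1 hour and 53 minutes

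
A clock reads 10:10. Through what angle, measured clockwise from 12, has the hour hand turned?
The hour hand moves 30 degrees per hour and 0.5 degrees per minute.
At 10:10: (10) x 30 + 10 x 0.5 = 300 + 5 = 305 degrees

Final answer: 305 degrees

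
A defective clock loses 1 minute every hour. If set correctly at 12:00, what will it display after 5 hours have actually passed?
For every 60 true minutes, the faulty clock advances 60 - 1 = 59 minutes.
True elapsed: 5 hours = 300 minutes.
Faulty clock advances: 300 x 59/60 = 295 minutes (drift: 5 minutes behind).
Shown time: 12:00 + 295 minutes = 4:55.

Final answer: 4:55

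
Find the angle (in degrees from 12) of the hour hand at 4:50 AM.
The hour hand moves 30 degrees per hour and 0.5 degrees per minute.
At 4:50: (4) x 30 + 50 x 0.5 = 120 + 25 = 145 degrees

Final answer: 145 degrees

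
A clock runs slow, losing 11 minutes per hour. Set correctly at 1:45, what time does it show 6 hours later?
For every 60 true minutes, the faulty clock advances 60 - 11 = 49 minutes.
True elapsed: 6 hours = 360 minutes.
Faulty clock advances: 360 x 49/60 = 294 minutes (drift: 66 minutes behind).
Shown time: 1:45 + 294 minutes = 6:39.

Final answer: 6:39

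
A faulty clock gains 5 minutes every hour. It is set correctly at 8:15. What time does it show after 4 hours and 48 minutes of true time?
For every 60 true minutes, the faulty clock advances 60 + 5 = 65 minutes.
True elapsed: 4 hours and 48 minutes = 288 minutes.
Faulty clock advances: 288 x 65/60 = 312 minutes (drift: 24 minutes ahead).
Shown time: 8:15 + 312 minutes = 1:27.

Final answer: 1:27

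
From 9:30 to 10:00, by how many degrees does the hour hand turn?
The hour hand moves 0.5 degrees per minute.
Time elapsed: 10:00 - 9:30 = 30 minutes
Angular displacement: 30 x 0.5 = 15 degrees

Final answer: 15 degrees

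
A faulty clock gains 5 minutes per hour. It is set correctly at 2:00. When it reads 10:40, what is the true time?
For every 60 true minutes, the faulty clock advances 65 minutes, so 1 faulty-clock minute corresponds to 60/65 true minutes.
From 2:00 to 10:40 on the faulty dial is 520 minutes.
True elapsed: 520 x 60/65 = 480 minutes = 8 hours.
True time: 2:00 + 8 hours = 10:00.

Final answer: 10:00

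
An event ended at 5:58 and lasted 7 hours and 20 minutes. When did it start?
Starting time: 5:58 = 358 total minutes past 12:00
Subtracting: 7 hours and 20 minutes = 440 minutes
358 - 440 = -82 (negative, add 12 hours = 720) = 638 minutes
= 10 hours and 38 minutes past 12:00 = 10:38

Final answer: 10:38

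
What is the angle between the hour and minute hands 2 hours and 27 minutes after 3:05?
First find the time 2 hours and 27 minutes after 3:05.
Total minutes: 3 x 60 + 5 + 2 x 60 + 27 = 332.
332 mod 720 = 332 minutes = 5:32.
Now compute the angle at 5:32:
Hour hand: 5 x 30 + 32 x 0.5 = 166 degrees
Minute hand: 32 x 6 = 192 degrees
Difference: |166 - 192| = 26 degrees
The angle is 26 degrees

Final answer: 26 degrees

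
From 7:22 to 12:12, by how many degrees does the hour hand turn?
The hour hand moves 0.5 degrees per minute.
Time elapsed: 12:12 - 7:22 = 290 minutes
Angular displacement: 290 x 0.5 = 145 degrees

Final answer: 145 degrees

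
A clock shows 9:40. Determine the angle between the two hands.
Hour hand position: 9 x 30 + 40 x 0.5 = 290 degrees
Minute hand position: 40 x 6 = 240 degrees
Difference: |290 - 240| = 50 degrees
The angle between the hands is 50 degrees

Final answer: 50 degrees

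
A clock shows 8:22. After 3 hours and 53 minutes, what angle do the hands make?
First find the time 3 hours and 53 minutes after 8:22.
Total minutes: 8 x 60 + 22 + 3 x 60 + 53 = 735.
735 mod 720 = 15 minutes = 12:15.
Now compute the angle at 12:15:
Hour hand: 0 x 30 + 15 x 0.5 = 7.5 degrees
Minute hand: 15 x 6 = 90 degrees
Difference: |7.5 - 90| = 82.5 degrees
The angle is 82.5 degrees

Final answer: 82.5 degrees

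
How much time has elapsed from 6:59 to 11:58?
From 6:59 to 11:58:
(11 x 60 + 58) - (6 x 60 + 59) = 718 - 419 = 299 minutes
= 4 hours and 59 minutes

Final answer: 4 hours and 59 minutes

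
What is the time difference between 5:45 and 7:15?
From 5:45 to 7:15:
(7 x 60 + 15) - (5 x 60 + 45) = 435 - 345 = 90 minutes
= 1 hour and 30 minutes

Final answer: 1 hour and 30 minutes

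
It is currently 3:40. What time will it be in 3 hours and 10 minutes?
Starting time: 3:40
Adding 10 minutes to 40 minutes: 40 + 10 = 50 minutes
Adding 3 hours: 3 + 3 = 6
Final time: 6:50

Final answer: 6:50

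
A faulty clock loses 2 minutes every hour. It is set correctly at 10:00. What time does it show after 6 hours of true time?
For every 60 true minutes, the faulty clock advances 60 - 2 = 58 minutes.
True elapsed: 6 hours = 360 minutes.
Faulty clock advances: 360 x 58/60 = 348 minutes (drift: 12 minutes behind).
Shown time: 10:00 + 348 minutes = 3:48.

Final answer: 3:48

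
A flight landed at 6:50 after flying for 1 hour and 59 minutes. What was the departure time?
Starting time: 6:50 = 410 total minutes past 12:00
Subtracting: 1 hour and 59 minutes = 119 minutes
410 - 119 = 291 minutes
= 4 hours and 51 minutes past 12:00 = 4:51

Final answer: 4:51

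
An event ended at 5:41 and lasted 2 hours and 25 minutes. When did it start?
Starting time: 5:41 = 341 total minutes past 12:00
Subtracting: 2 hours and 25 minutes = 145 minutes
341 - 145 = 196 minutes
= 3 hours and 16 minutes past 12:00 = 3:16

Final answer: 3:16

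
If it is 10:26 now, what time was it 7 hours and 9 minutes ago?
Starting time: 10:26 = 626 total minutes past 12:00
Subtracting: 7 hours and 9 minutes = 429 minutes
626 - 429 = 197 minutes
= 3 hours and 17 minutes past 12:00 = 3:17

Final answer: 3:17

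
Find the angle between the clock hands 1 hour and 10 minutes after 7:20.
First find the time 1 hour and 10 minutes after 7:20.
Total minutes: 7 x 60 + 20 + 1 x 60 + 10 = 510.
510 mod 720 = 510 minutes = 8:30.
Now compute the angle at 8:30:
Hour hand: 8 x 30 + 30 x 0.5 = 255 degrees
Minute hand: 30 x 6 = 180 degrees
Difference: |255 - 180| = 75 degrees
The angle is 75 degrees

Final answer: 75 degrees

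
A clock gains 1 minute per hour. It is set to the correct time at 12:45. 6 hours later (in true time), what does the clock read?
For every 60 true minutes, the faulty clock advances 60 + 1 = 61 minutes.
True elapsed: 6 hours = 360 minutes.
Faulty clock advances: 360 x 61/60 = 366 minutes (drift: 6 minutes ahead).
Shown time: 12:45 + 366 minutes = 6:51.

Final answer: 6:51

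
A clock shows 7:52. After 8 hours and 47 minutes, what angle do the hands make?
First find the time 8 hours and 47 minutes after 7:52.
Total minutes: 7 x 60 + 52 + 8 x 60 + 47 = 999.
999 mod 720 = 279 minutes = 4:39.
Now compute the angle at 4:39:
Hour hand: 4 x 30 + 39 x 0.5 = 139.5 degrees
Minute hand: 39 x 6 = 234 degrees
Difference: |139.5 - 234| = 94.5 degrees
The angle is 94.5 degrees

Final answer: 94.5 degrees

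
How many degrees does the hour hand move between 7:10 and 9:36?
The hour hand moves 0.5 degrees per minute.
Time elapsed: 9:36 - 7:10 = 146 minutes
Angular displacement: 146 x 0.5 = 73 degrees

Final answer: 73 degrees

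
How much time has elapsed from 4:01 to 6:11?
From 4:01 to 6:11:
(6 x 60 + 11) - (4 x 60 + 1) = 371 - 241 = 130 minutes
= 2 hours and 10 minutes

Final answer: 2 hours and 10 minutes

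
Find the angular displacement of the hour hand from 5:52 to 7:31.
The hour hand moves 0.5 degrees per minute.
Time elapsed: 7:31 - 5:52 = 99 minutes
Angular displacement: 99 x 0.5 = 49.5 degrees

Final answer: 49.5 degrees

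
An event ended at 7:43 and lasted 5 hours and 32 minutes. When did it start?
Starting time: 7:43 = 463 total minutes past 12:00
Subtracting: 5 hours and 32 minutes = 332 minutes
463 - 332 = 131 minutes
= 2 hours and 11 minutes past 12:00 = 2:11

Final answer: 2:11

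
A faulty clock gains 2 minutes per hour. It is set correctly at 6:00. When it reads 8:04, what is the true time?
For every 60 true minutes, the faulty clock advances 62 minutes, so 1 faulty-clock minute corresponds to 60/62 true minutes.
From 6:00 to 8:04 on the faulty dial is 124 minutes.
True elapsed: 124 x 60/62 = 120 minutes = 2 hours.
True time: 6:00 + 2 hours = 8:00.

Final answer: 8:00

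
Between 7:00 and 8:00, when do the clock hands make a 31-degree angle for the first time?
At t minutes past 7:00, the hour hand is at 30 x 7 + 0.5t degrees and the minute hand is at 6t degrees.
The smaller angle between them is 31 degrees when |30H - 5.5t| = 31 or |30H - 5.5t| = 329.
With H = 7, solve 30 x 7 - 5.5t = +/- target for each target:
  t = (30 x 7 - 31) / 5.5 = 32.55
  t = (30 x 7 + 31) / 5.5 = 43.82
  t = (30 x 7 - 329) / 5.5 = -21.64 (outside (0, 60))
  t = (30 x 7 + 329) / 5.5 = 98 (outside (0, 60))
Valid solutions in (0, 60): {32.55, 43.82} minutes.
The first occurrence is t = 32.55 minutes.
The hands form a 31-degree angle at 32.55 minutes past 7:00.

Final answer: 32.55 minutes past 7:00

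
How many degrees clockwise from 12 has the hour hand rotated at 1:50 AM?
The hour hand moves 30 degrees per hour and 0.5 degrees per minute.
At 1:50: (1) x 30 + 50 x 0.5 = 30 + 25 = 55 degrees

Final answer: 55 degrees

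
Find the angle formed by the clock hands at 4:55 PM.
Hour hand position: 4 x 30 + 55 x 0.5 = 147.5 degrees
Minute hand position: 55 x 6 = 330 degrees
Difference: |147.5 - 330| = 182.5 degrees
Since 182.5 > 180, the smaller angle is 360 - 182.5 = 177.5 degrees

Final answer: 177.5 degrees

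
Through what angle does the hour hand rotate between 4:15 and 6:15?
The hour hand moves 0.5 degrees per minute.
Time elapsed: 6:15 - 4:15 = 120 minutes
Angular displacement: 120 x 0.5 = 60 degrees

Final answer: 60 degrees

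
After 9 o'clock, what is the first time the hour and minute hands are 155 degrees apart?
At t minutes past 9:00, the hour hand is at 30 x 9 + 0.5t degrees and the minute hand is at 6t degrees.
The smaller angle between them is 155 degrees when |30H - 5.5t| = 155 or |30H - 5.5t| = 205.
With H = 9, solve 30 x 9 - 5.5t = +/- target for each target:
  t = (30 x 9 - 155) / 5.5 = 20.91
  t = (30 x 9 + 155) / 5.5 = 77.27 (outside (0, 60))
  t = (30 x 9 - 205) / 5.5 = 11.82
  t = (30 x 9 + 205) / 5.5 = 86.36 (outside (0, 60))
Valid solutions in (0, 60): {11.82, 20.91} minutes.
The first occurrence is t = 11.82 minutes.
The hands form a 155-degree angle at 11.82 minutes past 9:00.

Final answer: 11.82 minutes past 9:00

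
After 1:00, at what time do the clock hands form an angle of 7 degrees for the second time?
At t minutes past 1:00, the hour hand is at 30 x 1 + 0.5t degrees and the minute hand is at 6t degrees.
The smaller angle between them is 7 degrees when |30H - 5.5t| = 7 or |30H - 5.5t| = 353.
With H = 1, solve 30 x 1 - 5.5t = +/- target for each target:
  t = (30 x 1 - 7) / 5.5 = 4.18
  t = (30 x 1 + 7) / 5.5 = 6.73
  t = (30 x 1 - 353) / 5.5 = -58.73 (outside (0, 60))
  t = (30 x 1 + 353) / 5.5 = 69.64 (outside (0, 60))
Valid solutions in (0, 60): {4.18, 6.73} minutes.
The second occurrence is t = 6.73 minutes.
The hands form a 7-degree angle at 6.73 minutes past 1:00.

Final answer: 6.73 minutes past 1:00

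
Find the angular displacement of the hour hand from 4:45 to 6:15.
The hour hand moves 0.5 degrees per minute.
Time elapsed: 6:15 - 4:45 = 90 minutes
Angular displacement: 90 x 0.5 = 45 degrees

Final answer: 45 degrees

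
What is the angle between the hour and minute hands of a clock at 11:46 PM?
Hour hand position: 11 x 30 + 46 x 0.5 = 353 degrees
Minute hand position: 46 x 6 = 276 degrees
Difference: |353 - 276| = 77 degrees
The angle between the hands is 77 degrees

Final answer: 77 degrees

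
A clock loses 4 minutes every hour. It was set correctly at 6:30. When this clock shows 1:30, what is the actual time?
For every 60 true minutes, the faulty clock advances 56 minutes, so 1 faulty-clock minute corresponds to 60/56 true minutes.
From 6:30 to 1:30 on the faulty dial is 420 minutes.
True elapsed: 420 x 60/56 = 450 minutes = 7 hours and 30 minutes.
True time: 6:30 + 7 hours and 30 minutes = 2:00.

Final answer: 2:00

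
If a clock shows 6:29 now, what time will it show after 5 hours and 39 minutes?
Starting time: 6:29
Adding 39 minutes to 29 minutes: 29 + 39 = 68 minutes = 1 hour and 8 minutes
Adding 5 hours: 6 + 5 + 1 (carry) = 12
Final time: 12:08

Final answer: 12:08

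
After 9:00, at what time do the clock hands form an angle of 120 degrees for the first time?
At t minutes past 9:00, the hour hand is at 30 x 9 + 0.5t degrees and the minute hand is at 6t degrees.
The smaller angle between them is 120 degrees when |30H - 5.5t| = 120 or |30H - 5.5t| = 240.
With H = 9, solve 30 x 9 - 5.5t = +/- target for each target:
  t = (30 x 9 - 120) / 5.5 = 27.27
  t = (30 x 9 + 120) / 5.5 = 70.91 (outside (0, 60))
  t = (30 x 9 - 240) / 5.5 = 5.45
  t = (30 x 9 + 240) / 5.5 = 92.73 (outside (0, 60))
Valid solutions in (0, 60): {5.45, 27.27} minutes.
The first occurrence is t = 5.45 minutes.
The hands form a 120-degree angle at 5.45 minutes past 9:00.

Final answer: 5.45 minutes past 9:00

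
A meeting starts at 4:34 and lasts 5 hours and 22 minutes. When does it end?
Starting time: 4:34
Adding 22 minutes to 34 minutes: 34 + 22 = 56 minutes
Adding 5 hours: 4 + 5 = 9
Final time: 9:56

Final answer: 9:56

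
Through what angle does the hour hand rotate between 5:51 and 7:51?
The hour hand moves 0.5 degrees per minute.
Time elapsed: 7:51 - 5:51 = 120 minutes
Angular displacement: 120 x 0.5 = 60 degrees

Final answer: 60 degrees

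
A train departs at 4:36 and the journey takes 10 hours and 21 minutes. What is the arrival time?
Starting time: 4:36
Adding 21 minutes to 36 minutes: 36 + 21 = 57 minutes
Adding 10 hours: 4 + 10 = 14 - 12 = 2
Final time: 2:57

Final answer: 2:57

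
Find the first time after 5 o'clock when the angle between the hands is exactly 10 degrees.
At t minutes past 5:00, the hour hand is at 30 x 5 + 0.5t degrees and the minute hand is at 6t degrees.
The smaller angle between them is 10 degrees when |30H - 5.5t| = 10 or |30H - 5.5t| = 350.
With H = 5, solve 30 x 5 - 5.5t = +/- target for each target:
  t = (30 x 5 - 10) / 5.5 = 25.45
  t = (30 x 5 + 10) / 5.5 = 29.09
  t = (30 x 5 - 350) / 5.5 = -36.36 (outside (0, 60))
  t = (30 x 5 + 350) / 5.5 = 90.91 (outside (0, 60))
Valid solutions in (0, 60): {25.45, 29.09} minutes.
The first occurrence is t = 25.45 minutes.
The hands form a 10-degree angle at 25.45 minutes past 5:00.

Final answer: 25.45 minutes past 5:00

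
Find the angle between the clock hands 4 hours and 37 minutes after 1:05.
First find the time 4 hours and 37 minutes after 1:05.
Total minutes: 1 x 60 + 5 + 4 x 60 + 37 = 342.
342 mod 720 = 342 minutes = 5:42.
Now compute the angle at 5:42:
Hour hand: 5 x 30 + 42 x 0.5 = 171 degrees
Minute hand: 42 x 6 = 252 degrees
Difference: |171 - 252| = 81 degrees
The angle is 81 degrees

Final answer: 81 degrees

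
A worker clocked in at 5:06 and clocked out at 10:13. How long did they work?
From 5:06 to 10:13:
(10 x 60 + 13) - (5 x 60 + 6) = 613 - 306 = 307 minutes
= 5 hours and 7 minutes

Final answer: 5 hours and 7 minutes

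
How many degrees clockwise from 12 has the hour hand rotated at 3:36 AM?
The hour hand moves 30 degrees per hour and 0.5 degrees per minute.
At 3:36: (3) x 30 + 36 x 0.5 = 90 + 18 = 108 degrees

Final answer: 108 degrees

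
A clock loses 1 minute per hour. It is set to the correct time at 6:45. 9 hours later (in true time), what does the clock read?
For every 60 true minutes, the faulty clock advances 60 - 1 = 59 minutes.
True elapsed: 9 hours = 540 minutes.
Faulty clock advances: 540 x 59/60 = 531 minutes (drift: 9 minutes behind).
Shown time: 6:45 + 531 minutes = 3:36.

Final answer: 3:36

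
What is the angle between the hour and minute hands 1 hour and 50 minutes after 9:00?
First find the time 1 hour and 50 minutes after 9:00.
Total minutes: 9 x 60 + 0 + 1 x 60 + 50 = 650.
650 mod 720 = 650 minutes = 10:50.
Now compute the angle at 10:50:
Hour hand: 10 x 30 + 50 x 0.5 = 325 degrees
Minute hand: 50 x 6 = 300 degrees
Difference: |325 - 300| = 25 degrees
The angle is 25 degrees

Final answer: 25 degrees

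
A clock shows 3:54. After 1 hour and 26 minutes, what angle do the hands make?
First find the time 1 hour and 26 minutes after 3:54.
Total minutes: 3 x 60 + 54 + 1 x 60 + 26 = 320.
320 mod 720 = 320 minutes = 5:20.
Now compute the angle at 5:20:
Hour hand: 5 x 30 + 20 x 0.5 = 160 degrees
Minute hand: 20 x 6 = 120 degrees
Difference: |160 - 120| = 40 degrees
The angle is 40 degrees

Final answer: 40 degrees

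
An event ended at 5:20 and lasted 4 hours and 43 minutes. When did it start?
Starting time: 5:20 = 320 total minutes past 12:00
Subtracting: 4 hours and 43 minutes = 283 minutes
320 - 283 = 37 minutes
= 37 minutes past 12:00 = 12:37

Final answer: 12:37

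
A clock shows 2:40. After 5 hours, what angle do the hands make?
First find the time 5 hours after 2:40.
Total minutes: 2 x 60 + 40 + 5 x 60 + 0 = 460.
460 mod 720 = 460 minutes = 7:40.
Now compute the angle at 7:40:
Hour hand: 7 x 30 + 40 x 0.5 = 230 degrees
Minute hand: 40 x 6 = 240 degrees
Difference: |230 - 240| = 10 degrees
The angle is 10 degrees

Final answer: 10 degrees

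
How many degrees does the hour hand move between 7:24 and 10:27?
The hour hand moves 0.5 degrees per minute.
Time elapsed: 10:27 - 7:24 = 183 minutes
Angular displacement: 183 x 0.5 = 91.5 degrees

Final answer: 91.5 degrees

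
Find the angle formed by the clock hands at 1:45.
Hour hand position: 1 x 30 + 45 x 0.5 = 52.5 degrees
Minute hand position: 45 x 6 = 270 degrees
Difference: |52.5 - 270| = 217.5 degrees
Since 217.5 > 180, the smaller angle is 360 - 217.5 = 142.5 degrees

Final answer: 142.5 degrees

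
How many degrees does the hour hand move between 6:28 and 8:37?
The hour hand moves 0.5 degrees per minute.
Time elapsed: 8:37 - 6:28 = 129 minutes
Angular displacement: 129 x 0.5 = 64.5 degrees

Final answer: 64.5 degrees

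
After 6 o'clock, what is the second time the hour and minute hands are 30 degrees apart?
At t minutes past 6:00, the hour hand is at 30 x 6 + 0.5t degrees and the minute hand is at 6t degrees.
The smaller angle between them is 30 degrees when |30H - 5.5t| = 30 or |30H - 5.5t| = 330.
With H = 6, solve 30 x 6 - 5.5t = +/- target for each target:
  t = (30 x 6 - 30) / 5.5 = 27.27
  t = (30 x 6 + 30) / 5.5 = 38.18
  t = (30 x 6 - 330) / 5.5 = -27.27 (outside (0, 60))
  t = (30 x 6 + 330) / 5.5 = 92.73 (outside (0, 60))
Valid solutions in (0, 60): {27.27, 38.18} minutes.
The second occurrence is t = 38.18 minutes.
The hands form a 30-degree angle at 38.18 minutes past 6:00.

Final answer: 38.18 minutes past 6:00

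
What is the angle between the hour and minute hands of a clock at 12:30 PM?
Hour hand position: 0 x 30 + 30 x 0.5 = 15 degrees
Minute hand position: 30 x 6 = 180 degrees
Difference: |15 - 180| = 165 degrees
The angle between the hands is 165 degrees

Final answer: 165 degrees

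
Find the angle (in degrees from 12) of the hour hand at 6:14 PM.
The hour hand moves 30 degrees per hour and 0.5 degrees per minute.
At 6:14: (6) x 30 + 14 x 0.5 = 180 + 7 = 187 degrees

Final answer: 187 degrees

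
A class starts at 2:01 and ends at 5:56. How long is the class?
From 2:01 to 5:56:
(5 x 60 + 56) - (2 x 60 + 1) = 356 - 121 = 235 minutes
= 3 hours and 55 minutes

Final answer: 3 hours and 55 minutes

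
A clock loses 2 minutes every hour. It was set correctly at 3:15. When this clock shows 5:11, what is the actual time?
For every 60 true minutes, the faulty clock advances 58 minutes, so 1 faulty-clock minute corresponds to 60/58 true minutes.
From 3:15 to 5:11 on the faulty dial is 116 minutes.
True elapsed: 116 x 60/58 = 120 minutes = 2 hours.
True time: 3:15 + 2 hours = 5:15.

Final answer: 5:15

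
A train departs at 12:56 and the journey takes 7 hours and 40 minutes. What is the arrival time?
Starting time: 12:56
Adding 40 minutes to 56 minutes: 56 + 40 = 96 minutes = 1 hour and 36 minutes
Adding 7 hours: 12 + 7 + 1 (carry) = 20 - 12 = 8
Final time: 8:36

Final answer: 8:36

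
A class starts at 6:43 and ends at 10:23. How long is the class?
From 6:43 to 10:23:
(10 x 60 + 23) - (6 x 60 + 43) = 623 - 403 = 220 minutes
= 3 hours and 40 minutes

Final answer: 3 hours and 40 minutes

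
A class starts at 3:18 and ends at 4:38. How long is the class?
From 3:18 to 4:38:
(4 x 60 + 38) - (3 x 60 + 18) = 278 - 198 = 80 minutes
= 1 hour and 20 minutes

Final answer: 1 hour and 20 minutes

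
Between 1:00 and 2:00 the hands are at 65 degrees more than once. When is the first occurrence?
At t minutes past 1:00, the hour hand is at 30 x 1 + 0.5t degrees and the minute hand is at 6t degrees.
The smaller angle between them is 65 degrees when |30H - 5.5t| = 65 or |30H - 5.5t| = 295.
With H = 1, solve 30 x 1 - 5.5t = +/- target for each target:
  t = (30 x 1 - 65) / 5.5 = -6.36 (outside (0, 60))
  t = (30 x 1 + 65) / 5.5 = 17.27
  t = (30 x 1 - 295) / 5.5 = -48.18 (outside (0, 60))
  t = (30 x 1 + 295) / 5.5 = 59.09
Valid solutions in (0, 60): {17.27, 59.09} minutes.
The first occurrence is t = 17.27 minutes.
The hands form a 65-degree angle at 17.27 minutes past 1:00.

Final answer: 17.27 minutes past 1:00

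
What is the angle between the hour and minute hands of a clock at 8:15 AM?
Hour hand position: 8 x 30 + 15 x 0.5 = 247.5 degrees
Minute hand position: 15 x 6 = 90 degrees
Difference: |247.5 - 90| = 157.5 degrees
The angle between the hands is 157.5 degrees

Final answer: 157.5 degrees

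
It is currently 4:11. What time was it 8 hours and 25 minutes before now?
Starting time: 4:11 = 251 total minutes past 12:00
Subtracting: 8 hours and 25 minutes = 505 minutes
251 - 505 = -254 (negative, add 12 hours = 720) = 466 minutes
= 7 hours and 46 minutes past 12:00 = 7:46

Final answer: 7:46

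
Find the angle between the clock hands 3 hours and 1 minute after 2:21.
First find the time 3 hours and 1 minute after 2:21.
Total minutes: 2 x 60 + 21 + 3 x 60 + 1 = 322.
322 mod 720 = 322 minutes = 5:22.
Now compute the angle at 5:22:
Hour hand: 5 x 30 + 22 x 0.5 = 161 degrees
Minute hand: 22 x 6 = 132 degrees
Difference: |161 - 132| = 29 degrees
The angle is 29 degrees

Final answer: 29 degrees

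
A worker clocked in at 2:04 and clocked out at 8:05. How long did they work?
From 2:04 to 8:05:
(8 x 60 + 5) - (2 x 60 + 4) = 485 - 124 = 361 minutes
= 6 hours and 1 minute

Final answer: 6 hours and 1 minute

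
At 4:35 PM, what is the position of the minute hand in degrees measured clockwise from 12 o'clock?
The minute hand moves 6 degrees per minute.
At 4:35: 35 x 6 = 210 degrees

Final answer: 210 degrees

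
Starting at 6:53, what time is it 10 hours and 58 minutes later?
Starting time: 6:53
Adding 58 minutes to 53 minutes: 53 + 58 = 111 minutes = 1 hour and 51 minutes
Adding 10 hours: 6 + 10 + 1 (carry) = 17 - 12 = 5
Final time: 5:51

Final answer: 5:51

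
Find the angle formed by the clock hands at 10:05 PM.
Hour hand position: 10 x 30 + 5 x 0.5 = 302.5 degrees
Minute hand position: 5 x 6 = 30 degrees
Difference: |302.5 - 30| = 272.5 degrees
Since 272.5 > 180, the smaller angle is 360 - 272.5 = 87.5 degrees

Final answer: 87.5 degrees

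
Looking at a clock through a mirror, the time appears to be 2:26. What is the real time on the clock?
Reflection across the vertical (12-6) axis maps a hand at angle A degrees to (360 - A) degrees, which sends a reading of T minutes past 12:00 to (720 - T) minutes past 12:00.
Mirror reads 2:26 = 146 minutes past 12:00.
Actual time: (720 - 146) mod 720 = 574 minutes = 9:34.

Final answer: 9:34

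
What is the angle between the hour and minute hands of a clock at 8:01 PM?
Hour hand position: 8 x 30 + 1 x 0.5 = 240.5 degrees
Minute hand position: 1 x 6 = 6 degrees
Difference: |240.5 - 6| = 234.5 degrees
Since 234.5 > 180, the smaller angle is 360 - 234.5 = 125.5 degrees

Final answer: 125.5 degrees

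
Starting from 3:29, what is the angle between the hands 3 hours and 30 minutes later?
First find the time 3 hours and 30 minutes after 3:29.
Total minutes: 3 x 60 + 29 + 3 x 60 + 30 = 419.
419 mod 720 = 419 minutes = 6:59.
Now compute the angle at 6:59:
Hour hand: 6 x 30 + 59 x 0.5 = 209.5 degrees
Minute hand: 59 x 6 = 354 degrees
Difference: |209.5 - 354| = 144.5 degrees
The angle is 144.5 degrees

Final answer: 144.5 degrees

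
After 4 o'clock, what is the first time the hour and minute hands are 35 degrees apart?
At t minutes past 4:00, the hour hand is at 30 x 4 + 0.5t degrees and the minute hand is at 6t degrees.
The smaller angle between them is 35 degrees when |30H - 5.5t| = 35 or |30H - 5.5t| = 325.
With H = 4, solve 30 x 4 - 5.5t = +/- target for each target:
  t = (30 x 4 - 35) / 5.5 = 15.45
  t = (30 x 4 + 35) / 5.5 = 28.18
  t = (30 x 4 - 325) / 5.5 = -37.27 (outside (0, 60))
  t = (30 x 4 + 325) / 5.5 = 80.91 (outside (0, 60))
Valid solutions in (0, 60): {15.45, 28.18} minutes.
The first occurrence is t = 15.45 minutes.
The hands form a 35-degree angle at 15.45 minutes past 4:00.

Final answer: 15.45 minutes past 4:00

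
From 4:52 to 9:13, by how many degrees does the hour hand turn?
The hour hand moves 0.5 degrees per minute.
Time elapsed: 9:13 - 4:52 = 261 minutes
Angular displacement: 261 x 0.5 = 130.5 degrees

Final answer: 130.5 degrees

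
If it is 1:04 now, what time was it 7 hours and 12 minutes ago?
Starting time: 1:04 = 64 total minutes past 12:00
Subtracting: 7 hours and 12 minutes = 432 minutes
64 - 432 = -368 (negative, add 12 hours = 720) = 352 minutes
= 5 hours and 52 minutes past 12:00 = 5:52

Final answer: 5:52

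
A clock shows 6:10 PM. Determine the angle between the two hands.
Hour hand position: 6 x 30 + 10 x 0.5 = 185 degrees
Minute hand position: 10 x 6 = 60 degrees
Difference: |185 - 60| = 125 degrees
The angle between the hands is 125 degrees

Final answer: 125 degrees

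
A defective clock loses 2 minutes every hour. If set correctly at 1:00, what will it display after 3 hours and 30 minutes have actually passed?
For every 60 true minutes, the faulty clock advances 60 - 2 = 58 minutes.
True elapsed: 3 hours and 30 minutes = 210 minutes.
Faulty clock advances: 210 x 58/60 = 203 minutes (drift: 7 minutes behind).
Shown time: 1:00 + 203 minutes = 4:23.

Final answer: 4:23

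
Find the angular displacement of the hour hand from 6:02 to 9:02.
The hour hand moves 0.5 degrees per minute.
Time elapsed: 9:02 - 6:02 = 180 minutes
Angular displacement: 180 x 0.5 = 90 degrees

Final answer: 90 degrees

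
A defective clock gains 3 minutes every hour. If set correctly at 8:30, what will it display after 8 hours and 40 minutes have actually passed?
For every 60 true minutes, the faulty clock advances 60 + 3 = 63 minutes.
True elapsed: 8 hours and 40 minutes = 520 minutes.
Faulty clock advances: 520 x 63/60 = 546 minutes (drift: 26 minutes ahead).
Shown time: 8:30 + 546 minutes = 5:36.

Final answer: 5:36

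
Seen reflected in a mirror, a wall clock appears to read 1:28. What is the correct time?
Reflection across the vertical (12-6) axis maps a hand at angle A degrees to (360 - A) degrees, which sends a reading of T minutes past 12:00 to (720 - T) minutes past 12:00.
Mirror reads 1:28 = 88 minutes past 12:00.
Actual time: (720 - 88) mod 720 = 632 minutes = 10:32.

Final answer: 10:32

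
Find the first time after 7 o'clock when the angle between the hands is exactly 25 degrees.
At t minutes past 7:00, the hour hand is at 30 x 7 + 0.5t degrees and the minute hand is at 6t degrees.
The smaller angle between them is 25 degrees when |30H - 5.5t| = 25 or |30H - 5.5t| = 335.
With H = 7, solve 30 x 7 - 5.5t = +/- target for each target:
  t = (30 x 7 - 25) / 5.5 = 33.64
  t = (30 x 7 + 25) / 5.5 = 42.73
  t = (30 x 7 - 335) / 5.5 = -22.73 (outside (0, 60))
  t = (30 x 7 + 335) / 5.5 = 99.09 (outside (0, 60))
Valid solutions in (0, 60): {33.64, 42.73} minutes.
The first occurrence is t = 33.64 minutes.
The hands form a 25-degree angle at 33.64 minutes past 7:00.

Final answer: 33.64 minutes past 7:00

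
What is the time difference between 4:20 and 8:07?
From 4:20 to 8:07:
(8 x 60 + 7) - (4 x 60 + 20) = 487 - 260 = 227 minutes
= 3 hours and 47 minutes

Final answer: 3 hours and 47 minutes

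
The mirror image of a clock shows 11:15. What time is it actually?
Reflection across the vertical (12-6) axis maps a hand at angle A degrees to (360 - A) degrees, which sends a reading of T minutes past 12:00 to (720 - T) minutes past 12:00.
Mirror reads 11:15 = 675 minutes past 12:00.
Actual time: (720 - 675) mod 720 = 45 minutes = 12:45.

Final answer: 12:45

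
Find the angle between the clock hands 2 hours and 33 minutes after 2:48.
First find the time 2 hours and 33 minutes after 2:48.
Total minutes: 2 x 60 + 48 + 2 x 60 + 33 = 321.
321 mod 720 = 321 minutes = 5:21.
Now compute the angle at 5:21:
Hour hand: 5 x 30 + 21 x 0.5 = 160.5 degrees
Minute hand: 21 x 6 = 126 degrees
Difference: |160.5 - 126| = 34.5 degrees
The angle is 34.5 degrees

Final answer: 34.5 degrees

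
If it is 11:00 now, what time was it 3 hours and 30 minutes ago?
Starting time: 11:00 = 660 total minutes past 12:00
Subtracting: 3 hours and 30 minutes = 210 minutes
660 - 210 = 450 minutes
= 7 hours and 30 minutes past 12:00 = 7:30

Final answer: 7:30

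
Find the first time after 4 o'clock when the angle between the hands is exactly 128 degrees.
At t minutes past 4:00, the hour hand is at 30 x 4 + 0.5t degrees and the minute hand is at 6t degrees.
The smaller angle between them is 128 degrees when |30H - 5.5t| = 128 or |30H - 5.5t| = 232.
With H = 4, solve 30 x 4 - 5.5t = +/- target for each target:
  t = (30 x 4 - 128) / 5.5 = -1.45 (outside (0, 60))
  t = (30 x 4 + 128) / 5.5 = 45.09
  t = (30 x 4 - 232) / 5.5 = -20.36 (outside (0, 60))
  t = (30 x 4 + 232) / 5.5 = 64 (outside (0, 60))
Valid solutions in (0, 60): {45.09} minutes.
The first occurrence is t = 45.09 minutes.
The hands form a 128-degree angle at 45.09 minutes past 4:00.

Final answer: 45.09 minutes past 4:00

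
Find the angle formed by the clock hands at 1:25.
Hour hand position: 1 x 30 + 25 x 0.5 = 42.5 degrees
Minute hand position: 25 x 6 = 150 degrees
Difference: |42.5 - 150| = 107.5 degrees
The angle between the hands is 107.5 degrees

Final answer: 107.5 degrees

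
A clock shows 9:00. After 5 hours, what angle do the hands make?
First find the time 5 hours after 9:00.
Total minutes: 9 x 60 + 0 + 5 x 60 + 0 = 840.
840 mod 720 = 120 minutes = 2:00.
Now compute the angle at 2:00:
Hour hand: 2 x 30 + 0 x 0.5 = 60 degrees
Minute hand: 0 x 6 = 0 degrees
Difference: |60 - 0| = 60 degrees
The angle is 60 degrees

Final answer: 60 degrees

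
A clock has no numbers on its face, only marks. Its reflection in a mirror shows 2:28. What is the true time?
Reflection across the vertical (12-6) axis maps a hand at angle A degrees to (360 - A) degrees, which sends a reading of T minutes past 12:00 to (720 - T) minutes past 12:00.
Mirror reads 2:28 = 148 minutes past 12:00.
Actual time: (720 - 148) mod 720 = 572 minutes = 9:32.

Final answer: 9:32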